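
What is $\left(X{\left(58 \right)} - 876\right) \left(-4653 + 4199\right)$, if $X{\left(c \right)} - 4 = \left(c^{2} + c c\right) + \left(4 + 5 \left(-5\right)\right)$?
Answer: $-2649090$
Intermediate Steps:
$X{\left(c \right)} = -17 + 2 c^{2}$ ($X{\left(c \right)} = 4 + \left(\left(c^{2} + c c\right) + \left(4 + 5 \left(-5\right)\right)\right) = 4 + \left(\left(c^{2} + c^{2}\right) + \left(4 - 25\right)\right) = 4 + \left(2 c^{2} - 21\right) = 4 + \left(-21 + 2 c^{2}\right) = -17 + 2 c^{2}$)
$\left(X{\left(58 \right)} - 876\right) \left(-4653 + 4199\right) = \left(\left(-17 + 2 \cdot 58^{2}\right) - 876\right) \left(-4653 + 4199\right) = \left(\left(-17 + 2 \cdot 3364\right) - 876\right) \left(-454\right) = \left(\left(-17 + 6728\right) - 876\right) \left(-454\right) = \left(6711 - 876\right) \left(-454\right) = 5835 \left(-454\right) = -2649090$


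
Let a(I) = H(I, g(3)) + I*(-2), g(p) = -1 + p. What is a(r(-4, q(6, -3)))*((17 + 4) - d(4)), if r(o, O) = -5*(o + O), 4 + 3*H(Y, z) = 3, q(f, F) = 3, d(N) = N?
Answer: -527/3 ≈ -175.67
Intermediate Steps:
H(Y, z) = -⅓ (H(Y, z) = -4/3 + (⅓)*3 = -4/3 + 1 = -⅓)
r(o, O) = -5*O - 5*o (r(o, O) = -5*(O + o) = -5*O - 5*o)
a(I) = -⅓ - 2*I (a(I) = -⅓ + I*(-2) = -⅓ - 2*I)
a(r(-4, q(6, -3)))*((17 + 4) - d(4)) = (-⅓ - 2*(-5*3 - 5*(-4)))*((17 + 4) - 1*4) = (-⅓ - 2*(-15 + 20))*(21 - 4) = (-⅓ - 2*5)*17 = (-⅓ - 10)*17 = -31/3*17 = -527/3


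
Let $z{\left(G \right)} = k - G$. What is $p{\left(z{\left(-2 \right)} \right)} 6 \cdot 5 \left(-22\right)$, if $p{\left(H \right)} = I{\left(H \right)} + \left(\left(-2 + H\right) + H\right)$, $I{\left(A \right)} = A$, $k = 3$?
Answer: $-8580$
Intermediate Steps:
$z{\left(G \right)} = 3 - G$
$p{\left(H \right)} = -2 + 3 H$ ($p{\left(H \right)} = H + \left(\left(-2 + H\right) + H\right) = H + \left(-2 + 2 H\right) = -2 + 3 H$)
$p{\left(z{\left(-2 \right)} \right)} 6 \cdot 5 \left(-22\right) = \left(-2 + 3 \left(3 - -2\right)\right) 6 \cdot 5 \left(-22\right) = \left(-2 + 3 \left(3 + 2\right)\right) 30 \left(-22\right) = \left(-2 + 3 \cdot 5\right) 30 \left(-22\right) = \left(-2 + 15\right) 30 \left(-22\right) = 13 \cdot 30 \left(-22\right) = 390 \left(-22\right) = -8580$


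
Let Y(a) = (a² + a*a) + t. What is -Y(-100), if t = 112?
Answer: -20112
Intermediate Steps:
Y(a) = 112 + 2*a² (Y(a) = (a² + a*a) + 112 = (a² + a²) + 112 = 2*a² + 112 = 112 + 2*a²)
-Y(-100) = -(112 + 2*(-100)²) = -(112 + 2*10000) = -(112 + 20000) = -1*20112 = -20112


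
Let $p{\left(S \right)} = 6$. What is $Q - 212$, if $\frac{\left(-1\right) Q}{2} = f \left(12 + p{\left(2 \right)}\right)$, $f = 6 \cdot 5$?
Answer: $-1292$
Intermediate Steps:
$f = 30$
$Q = -1080$ ($Q = - 2 \cdot 30 \left(12 + 6\right) = - 2 \cdot 30 \cdot 18 = \left(-2\right) 540 = -1080$)
$Q - 212 = -1080 - 212 = -1292$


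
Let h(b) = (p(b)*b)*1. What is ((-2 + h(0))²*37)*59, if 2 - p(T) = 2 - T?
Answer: 8732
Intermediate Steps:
p(T) = T (p(T) = 2 - (2 - T) = 2 + (-2 + T) = T)
h(b) = b² (h(b) = (b*b)*1 = b²*1 = b²)
((-2 + h(0))²*37)*59 = ((-2 + 0²)²*37)*59 = ((-2 + 0)²*37)*59 = ((-2)²*37)*59 = (4*37)*59 = 148*59 = 8732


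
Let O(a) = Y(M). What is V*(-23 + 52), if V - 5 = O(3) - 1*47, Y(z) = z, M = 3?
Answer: -1131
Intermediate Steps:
O(a) = 3
V = -39 (V = 5 + (3 - 1*47) = 5 + (3 - 47) = 5 - 44 = -39)
V*(-23 + 52) = -39*(-23 + 52) = -39*29 = -1131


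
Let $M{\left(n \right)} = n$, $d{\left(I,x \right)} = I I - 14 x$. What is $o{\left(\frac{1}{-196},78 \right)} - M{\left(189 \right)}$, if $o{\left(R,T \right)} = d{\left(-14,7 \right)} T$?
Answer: $7455$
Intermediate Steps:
$d{\left(I,x \right)} = I^{2} - 14 x$
$o{\left(R,T \right)} = 98 T$ ($o{\left(R,T \right)} = \left(\left(-14\right)^{2} - 98\right) T = \left(196 - 98\right) T = 98 T$)
$o{\left(\frac{1}{-196},78 \right)} - M{\left(189 \right)} = 98 \cdot 78 - 189 = 7644 - 189 = 7455$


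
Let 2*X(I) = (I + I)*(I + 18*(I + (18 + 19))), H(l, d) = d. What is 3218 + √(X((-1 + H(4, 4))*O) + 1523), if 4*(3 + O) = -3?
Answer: 3218 + I*√57037/4 ≈ 3218.0 + 59.706*I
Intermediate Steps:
O = -15/4 (O = -3 + (¼)*(-3) = -3 - ¾ = -15/4 ≈ -3.7500)
X(I) = I*(666 + 19*I) (X(I) = ((I + I)*(I + 18*(I + (18 + 19))))/2 = ((2*I)*(I + 18*(I + 37)))/2 = ((2*I)*(I + 18*(37 + I)))/2 = ((2*I)*(I + (666 + 18*I)))/2 = ((2*I)*(666 + 19*I))/2 = (2*I*(666 + 19*I))/2 = I*(666 + 19*I))
3218 + √(X((-1 + H(4, 4))*O) + 1523) = 3218 + √(((-1 + 4)*(-15/4))*(666 + 19*((-1 + 4)*(-15/4))) + 1523) = 3218 + √((3*(-15/4))*(666 + 19*(3*(-15/4))) + 1523) = 3218 + √(-45*(666 + 19*(-45/4))/4 + 1523) = 3218 + √(-45*(666 - 855/4)/4 + 1523) = 3218 + √(-45/4*1809/4 + 1523) = 3218 + √(-81405/16 + 1523) = 3218 + √(-57037/16) = 3218 + I*√57037/4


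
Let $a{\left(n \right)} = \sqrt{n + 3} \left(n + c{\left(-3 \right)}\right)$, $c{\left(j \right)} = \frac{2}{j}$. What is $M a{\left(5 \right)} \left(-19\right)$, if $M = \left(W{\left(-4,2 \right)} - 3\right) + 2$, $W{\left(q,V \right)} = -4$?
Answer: $\frac{2470 \sqrt{2}}{3} \approx 1164.4$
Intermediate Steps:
$M = -5$ ($M = \left(-4 - 3\right) + 2 = -7 + 2 = -5$)
$a{\left(n \right)} = \sqrt{3 + n} \left(- \frac{2}{3} + n\right)$ ($a{\left(n \right)} = \sqrt{n + 3} \left(n + \frac{2}{-3}\right) = \sqrt{3 + n} \left(n + 2 \left(- \frac{1}{3}\right)\right) = \sqrt{3 + n} \left(n - \frac{2}{3}\right) = \sqrt{3 + n} \left(- \frac{2}{3} + n\right)$)
$M a{\left(5 \right)} \left(-19\right) = - 5 \sqrt{3 + 5} \left(- \frac{2}{3} + 5\right) \left(-19\right) = - 5 \sqrt{8} \cdot \frac{13}{3} \left(-19\right) = - 5 \cdot 2 \sqrt{2} \cdot \frac{13}{3} \left(-19\right) = - 5 \frac{26 \sqrt{2}}{3} \left(-19\right) = - \frac{130 \sqrt{2}}{3} \left(-19\right) = \frac{2470 \sqrt{2}}{3}$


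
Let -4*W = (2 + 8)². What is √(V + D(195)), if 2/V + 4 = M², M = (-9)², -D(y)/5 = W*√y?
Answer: √(13114 + 5374281125*√195)/6557 ≈ 41.780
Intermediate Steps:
W = -25 (W = -(2 + 8)²/4 = -¼*10² = -¼*100 = -25)
D(y) = 125*√y (D(y) = -(-125)*√y = 125*√y)
M = 81
V = 2/6557 (V = 2/(-4 + 81²) = 2/(-4 + 6561) = 2/6557 ≈ 0.00030502)
√(V + D(195)) = √(2/6557 + 125*√195)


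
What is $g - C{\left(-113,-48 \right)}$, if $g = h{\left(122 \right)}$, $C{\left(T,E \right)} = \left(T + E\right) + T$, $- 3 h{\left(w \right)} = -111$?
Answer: $311$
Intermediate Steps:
$h{\left(w \right)} = 37$ ($h{\left(w \right)} = \left(- \frac{1}{3}\right) \left(-111\right) = 37$)
$C{\left(T,E \right)} = E + 2 T$ ($C{\left(T,E \right)} = \left(E + T\right) + T = E + 2 T$)
$g = 37$
$g - C{\left(-113,-48 \right)} = 37 - \left(-48 + 2 \left(-113\right)\right) = 37 - \left(-48 - 226\right) = 37 - -274 = 37 + 274 = 311$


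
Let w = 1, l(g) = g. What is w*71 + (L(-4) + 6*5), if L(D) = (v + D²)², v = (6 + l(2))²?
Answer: 6501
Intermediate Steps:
v = 64 (v = (6 + 2)² = 8² = 64)
L(D) = (64 + D²)²
w*71 + (L(-4) + 6*5) = 1*71 + ((64 + (-4)²)² + 6*5) = 71 + ((64 + 16)² + 30) = 71 + (80² + 30) = 71 + (6400 + 30) = 71 + 6430 = 6501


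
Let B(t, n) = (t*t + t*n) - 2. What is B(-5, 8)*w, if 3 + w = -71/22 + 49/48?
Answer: 46733/528 ≈ 88.510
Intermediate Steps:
w = -2749/528 (w = -3 + (-71/22 + 49/48) = -3 - 1165/528 = -2749/528 ≈ -5.2064)
B(t, n) = -2 + t**2 + n*t (B(t, n) = (t**2 + n*t) - 2 = -2 + t**2 + n*t)
B(-5, 8)*w = (-2 + (-5)**2 + 8*(-5))*(-2749/528) = (-2 + 25 - 40)*(-2749/528) = -17*(-2749/528) = 46733/528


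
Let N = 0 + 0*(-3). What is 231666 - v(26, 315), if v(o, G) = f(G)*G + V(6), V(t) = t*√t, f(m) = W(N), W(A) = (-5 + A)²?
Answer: 223791 - 6*√6 ≈ 2.2378e+5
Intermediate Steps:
N = 0 (N = 0 + 0 = 0)
f(m) = 25 (f(m) = (-5 + 0)² = (-5)² = 25)
V(t) = t^(3/2)
v(o, G) = 6*√6 + 25*G (v(o, G) = 25*G + 6^(3/2) = 25*G + 6*√6 = 6*√6 + 25*G)
231666 - v(26, 315) = 231666 - (6*√6 + 25*315) = 231666 - (6*√6 + 7875) = 231666 - (7875 + 6*√6) = 231666 + (-7875 - 6*√6) = 223791 - 6*√6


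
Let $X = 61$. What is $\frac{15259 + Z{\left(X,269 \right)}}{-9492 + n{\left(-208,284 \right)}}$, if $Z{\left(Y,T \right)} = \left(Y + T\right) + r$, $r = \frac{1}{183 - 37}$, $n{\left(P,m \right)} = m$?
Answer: $- \frac{2275995}{1344368} \approx -1.693$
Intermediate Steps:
$r = \frac{1}{146} \approx 0.0068493$
$Z{\left(Y,T \right)} = \frac{1}{146} + T + Y$ ($Z{\left(Y,T \right)} = \left(Y + T\right) + \frac{1}{146} = \left(T + Y\right) + \frac{1}{146} = \frac{1}{146} + T + Y$)
$\frac{15259 + Z{\left(X,269 \right)}}{-9492 + n{\left(-208,284 \right)}} = \frac{15259 + \left(\frac{1}{146} + 269 + 61\right)}{-9492 + 284} = \frac{15259 + \frac{48181}{146}}{-9208} = \frac{2275995}{146} \left(- \frac{1}{9208}\right) = - \frac{2275995}{1344368}$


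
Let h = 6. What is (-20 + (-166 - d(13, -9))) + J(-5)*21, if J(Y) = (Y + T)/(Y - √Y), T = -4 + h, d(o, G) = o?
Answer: (-199*√5 + 932*I)/(√5 - 5*I) ≈ -188.5 - 4.6957*I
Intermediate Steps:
T = 2 (T = -4 + 6 = 2)
J(Y) = (2 + Y)/(Y - √Y) (J(Y) = (Y + 2)/(Y - √Y) = (2 + Y)/(Y - √Y))
(-20 + (-166 - d(13, -9))) + J(-5)*21 = (-20 + (-166 - 1*13)) + ((2 - 5)/(-5 - √(-5)))*21 = (-20 + (-166 - 13)) + (-3/(-5 - I*√5))*21 = (-20 - 179) + (-3/(-5 - I*√5))*21 = -199 - 3/(-5 - I*√5)*21 = -199 - 63/(-5 - I*√5)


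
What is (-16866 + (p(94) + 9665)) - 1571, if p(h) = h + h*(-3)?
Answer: -8960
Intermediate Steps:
p(h) = -2*h (p(h) = h - 3*h = -2*h)
(-16866 + (p(94) + 9665)) - 1571 = (-16866 + (-2*94 + 9665)) - 1571 = (-16866 + (-188 + 9665)) - 1571 = (-16866 + 9477) - 1571 = -7389 - 1571 = -8960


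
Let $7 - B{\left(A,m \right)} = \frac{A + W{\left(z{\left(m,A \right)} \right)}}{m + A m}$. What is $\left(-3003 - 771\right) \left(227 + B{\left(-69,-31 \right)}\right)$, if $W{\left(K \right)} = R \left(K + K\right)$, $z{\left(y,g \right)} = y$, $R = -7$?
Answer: $- \frac{54712677}{62} \approx -8.8246 \cdot 10^{5}$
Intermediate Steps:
$W{\left(K \right)} = - 14 K$ ($W{\left(K \right)} = - 7 \left(K + K\right) = - 7 \cdot 2 K = - 14 K$)
$B{\left(A,m \right)} = 7 - \frac{A - 14 m}{m + A m}$
$\left(-3003 - 771\right) \left(227 + B{\left(-69,-31 \right)}\right) = \left(-3003 - 771\right) \left(227 + \frac{\left(-1\right) \left(-69\right) + 21 \left(-31\right) + 7 \left(-69\right) \left(-31\right)}{\left(-31\right) \left(1 - 69\right)}\right) = - 3774 \left(227 - \frac{69 - 651 + 14973}{31 \left(-68\right)}\right) = - 3774 \left(227 - \left(- \frac{1}{2108}\right) 14391\right) = - 3774 \left(227 + \frac{14391}{2108}\right) = \left(-3774\right) \frac{492907}{2108} = - \frac{54712677}{62}$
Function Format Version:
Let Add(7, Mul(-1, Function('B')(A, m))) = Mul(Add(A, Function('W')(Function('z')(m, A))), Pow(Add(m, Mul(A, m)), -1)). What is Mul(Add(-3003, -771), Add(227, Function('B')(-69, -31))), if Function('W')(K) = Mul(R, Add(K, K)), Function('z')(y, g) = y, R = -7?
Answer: Rational(-54712677, 62) ≈ -8.8246e+5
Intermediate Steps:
Function('W')(K) = Mul(-14, K) (Function('W')(K) = Mul(-7, Add(K, K)) = Mul(-7, Mul(2, K)) = Mul(-14, K))
Function('B')(A, m) = Add(7, Mul(-1, Pow(Add(m, Mul(A, m)), -1), Add(A, Mul(-14, m)))) (Function('B')(A, m) = Add(7, Mul(-1, Mul(Add(A, Mul(-14, m)), Pow(Add(m, Mul(A, m)), -1)))) = Add(7, Mul(-1, Mul(Pow(Add(m, Mul(A, m)), -1), Add(A, Mul(-14, m))))) = Add(7, Mul(-1, Pow(Add(m, Mul(A, m)), -1), Add(A, Mul(-14, m)))))
Mul(Add(-3003, -771), Add(227, Function('B')(-69, -31))) = Mul(Add(-3003, -771), Add(227, Mul(Pow(-31, -1), Pow(Add(1, -69), -1), Add(Mul(-1, -69), Mul(21, -31), Mul(7, -69, -31))))) = Mul(-3774, Add(227, Mul(Rational(-1, 31), Pow(-68, -1), Add(69, -651, 14973)))) = Mul(-3774, Add(227, Mul(Rational(-1, 31), Rational(-1, 68), 14391))) = Mul(-3774, Add(227, Rational(14391, 2108))) = Mul(-3774, Rational(492907, 2108)) = Rational(-54712677, 62)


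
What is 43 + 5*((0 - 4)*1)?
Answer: 23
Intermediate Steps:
43 + 5*((0 - 4)*1) = 43 + 5*(-4*1) = 43 + 5*(-4) = 43 - 20 = 23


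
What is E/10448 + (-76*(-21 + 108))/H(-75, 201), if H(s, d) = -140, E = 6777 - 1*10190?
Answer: 17151089/365680 ≈ 46.902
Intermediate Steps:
E = -3413 (E = 6777 - 10190 = -3413)
E/10448 + (-76*(-21 + 108))/H(-75, 201) = -3413/10448 - 76*(-21 + 108)/(-140) = -3413*1/10448 - 76*87*(-1/140) = -3413/10448 - 6612*(-1/140) = -3413/10448 + 1653/35 = 17151089/365680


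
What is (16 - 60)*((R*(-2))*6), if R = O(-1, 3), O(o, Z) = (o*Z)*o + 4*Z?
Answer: 7920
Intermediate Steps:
O(o, Z) = 4*Z + Z*o**2 (O(o, Z) = (Z*o)*o + 4*Z = Z*o**2 + 4*Z = 4*Z + Z*o**2)
R = 15 (R = 3*(4 + (-1)**2) = 3*(4 + 1) = 3*5 = 15)
(16 - 60)*((R*(-2))*6) = (16 - 60)*((15*(-2))*6) = -(-1320)*6 = -44*(-180) = 7920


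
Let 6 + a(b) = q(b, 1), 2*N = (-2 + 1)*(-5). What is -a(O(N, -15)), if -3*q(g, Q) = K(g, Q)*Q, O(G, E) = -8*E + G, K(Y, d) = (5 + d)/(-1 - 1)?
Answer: 5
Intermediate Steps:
K(Y, d) = -5/2 - d/2 (K(Y, d) = (5 + d)/(-2) = (5 + d)*(-1/2) = -5/2 - d/2)
N = 5/2 (N = ((-2 + 1)*(-5))/2 = (-1*(-5))/2 = (1/2)*5 = 5/2 ≈ 2.5000)
O(G, E) = G - 8*E
q(g, Q) = -Q*(-5/2 - Q/2)/3 (q(g, Q) = -(-5/2 - Q/2)*Q/3 = -Q*(-5/2 - Q/2)/3)
a(b) = -5 (a(b) = -6 + (1/6)*1*(5 + 1) = -6 + (1/6)*1*6 = -6 + 1 = -5)
-a(O(N, -15)) = -1*(-5) = 5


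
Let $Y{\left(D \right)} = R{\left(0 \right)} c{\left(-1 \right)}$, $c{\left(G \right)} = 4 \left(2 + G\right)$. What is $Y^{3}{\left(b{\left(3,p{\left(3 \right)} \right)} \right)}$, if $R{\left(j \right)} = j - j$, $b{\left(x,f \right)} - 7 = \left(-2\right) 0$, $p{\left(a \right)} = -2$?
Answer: $0$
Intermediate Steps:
$b{\left(x,f \right)} = 7$ ($b{\left(x,f \right)} = 7 - 0 = 7 + 0 = 7$)
$R{\left(j \right)} = 0$
$c{\left(G \right)} = 8 + 4 G$
$Y{\left(D \right)} = 0$ ($Y{\left(D \right)} = 0 \left(8 + 4 \left(-1\right)\right) = 0 \left(8 - 4\right) = 0 \cdot 4 = 0$)
$Y^{3}{\left(b{\left(3,p{\left(3 \right)} \right)} \right)} = 0^{3} = 0$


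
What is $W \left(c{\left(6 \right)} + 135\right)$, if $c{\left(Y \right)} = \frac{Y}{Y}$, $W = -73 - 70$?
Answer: $-19448$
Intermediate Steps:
$W = -143$ ($W = -73 - 70 = -143$)
$c{\left(Y \right)} = 1$
$W \left(c{\left(6 \right)} + 135\right) = - 143 \left(1 + 135\right) = \left(-143\right) 136 = -19448$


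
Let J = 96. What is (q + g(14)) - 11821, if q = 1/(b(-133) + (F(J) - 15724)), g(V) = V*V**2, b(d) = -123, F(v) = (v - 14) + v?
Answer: -142227514/15669 ≈ -9077.0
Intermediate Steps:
F(v) = -14 + 2*v (F(v) = (-14 + v) + v = -14 + 2*v)
g(V) = V**3
q = -1/15669 (q = 1/(-123 + ((-14 + 2*96) - 15724)) = 1/(-123 + ((-14 + 192) - 15724)) = 1/(-123 + (178 - 15724)) = 1/(-123 - 15546) = 1/(-15669) = -1/15669 ≈ -6.3820e-5)
(q + g(14)) - 11821 = (-1/15669 + 14**3) - 11821 = (-1/15669 + 2744) - 11821 = 42995735/15669 - 11821 = -142227514/15669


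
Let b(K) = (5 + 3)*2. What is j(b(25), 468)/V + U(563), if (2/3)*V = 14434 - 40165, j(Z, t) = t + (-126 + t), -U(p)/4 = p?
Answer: -2146176/953 ≈ -2252.0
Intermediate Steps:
U(p) = -4*p
b(K) = 16 (b(K) = 8*2 = 16)
j(Z, t) = -126 + 2*t
V = -77193/2 (V = 3*(14434 - 40165)/2 = (3/2)*(-25731) = -77193/2 ≈ -38597.)
j(b(25), 468)/V + U(563) = (-126 + 2*468)/(-77193/2) - 4*563 = (-126 + 936)*(-2/77193) - 2252 = 810*(-2/77193) - 2252 = -20/953 - 2252 = -2146176/953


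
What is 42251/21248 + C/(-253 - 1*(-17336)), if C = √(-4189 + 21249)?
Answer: 42251/21248 + 2*√4265/17083 ≈ 1.9961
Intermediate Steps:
C = 2*√4265 (C = √17060 = 2*√4265 ≈ 130.61)
42251/21248 + C/(-253 - 1*(-17336)) = 42251/21248 + (2*√4265)/(-253 - 1*(-17336)) = 42251*(1/21248) + (2*√4265)/(-253 + 17336) = 42251/21248 + (2*√4265)/17083 = 42251/21248 + (2*√4265)*(1/17083) = 42251/21248 + 2*√4265/17083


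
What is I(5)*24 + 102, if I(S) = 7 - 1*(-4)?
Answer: 366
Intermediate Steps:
I(S) = 11 (I(S) = 7 + 4 = 11)
I(5)*24 + 102 = 11*24 + 102 = 264 + 102 = 366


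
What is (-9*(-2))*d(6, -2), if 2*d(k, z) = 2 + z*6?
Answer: -90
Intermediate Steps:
d(k, z) = 1 + 3*z (d(k, z) = (2 + z*6)/2 = (2 + 6*z)/2 = 1 + 3*z)
(-9*(-2))*d(6, -2) = (-9*(-2))*(1 + 3*(-2)) = 18*(1 - 6) = 18*(-5) = -90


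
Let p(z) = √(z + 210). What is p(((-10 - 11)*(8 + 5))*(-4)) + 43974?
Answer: 43974 + √1302 ≈ 44010.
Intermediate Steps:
p(z) = √(210 + z)
p(((-10 - 11)*(8 + 5))*(-4)) + 43974 = √(210 + ((-10 - 11)*(8 + 5))*(-4)) + 43974 = √(210 - 21*13*(-4)) + 43974 = √(210 - 273*(-4)) + 43974 = √(210 + 1092) + 43974 = √1302 + 43974 = 43974 + √1302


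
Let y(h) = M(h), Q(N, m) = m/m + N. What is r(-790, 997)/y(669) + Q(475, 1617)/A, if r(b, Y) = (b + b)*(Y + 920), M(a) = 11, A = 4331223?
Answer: -13118668090544/47643453 ≈ -2.7535e+5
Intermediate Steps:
r(b, Y) = 2*b*(920 + Y) (r(b, Y) = (2*b)*(920 + Y) = 2*b*(920 + Y))
Q(N, m) = 1 + N
y(h) = 11
r(-790, 997)/y(669) + Q(475, 1617)/A = (2*(-790)*(920 + 997))/11 + (1 + 475)/4331223 = (2*(-790)*1917)*(1/11) + 476*(1/4331223) = -3028860*1/11 + 476/4331223 = -3028860/11 + 476/4331223 = -13118668090544/47643453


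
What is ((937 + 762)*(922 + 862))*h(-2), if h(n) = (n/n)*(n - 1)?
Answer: -9093048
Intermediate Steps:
h(n) = -1 + n (h(n) = 1*(-1 + n) = -1 + n)
((937 + 762)*(922 + 862))*h(-2) = ((937 + 762)*(922 + 862))*(-1 - 2) = (1699*1784)*(-3) = 3031016*(-3) = -9093048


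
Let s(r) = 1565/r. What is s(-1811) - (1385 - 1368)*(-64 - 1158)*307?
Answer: 11549864633/1811 ≈ 6.3776e+6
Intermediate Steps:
s(-1811) - (1385 - 1368)*(-64 - 1158)*307 = 1565/(-1811) - (1385 - 1368)*(-64 - 1158)*307 = 1565*(-1/1811) - 17*(-1222)*307 = -1565/1811 - (-20774)*307 = -1565/1811 - 1*(-6377618) = -1565/1811 + 6377618 = 11549864633/1811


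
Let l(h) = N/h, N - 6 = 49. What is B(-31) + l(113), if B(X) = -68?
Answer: -7629/113 ≈ -67.513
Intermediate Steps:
N = 55 (N = 6 + 49 = 55)
l(h) = 55/h
B(-31) + l(113) = -68 + 55/113 = -7629/113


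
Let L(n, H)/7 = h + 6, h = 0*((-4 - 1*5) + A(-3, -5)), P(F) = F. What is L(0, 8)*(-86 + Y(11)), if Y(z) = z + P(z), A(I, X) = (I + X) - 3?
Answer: -2688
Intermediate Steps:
A(I, X) = -3 + I + X
h = 0 (h = 0*((-4 - 1*5) + (-3 - 3 - 5)) = 0*((-4 - 5) - 11) = 0*(-9 - 11) = 0*(-20) = 0)
Y(z) = 2*z (Y(z) = z + z = 2*z)
L(n, H) = 42 (L(n, H) = 7*(0 + 6) = 7*6 = 42)
L(0, 8)*(-86 + Y(11)) = 42*(-86 + 2*11) = 42*(-86 + 22) = 42*(-64) = -2688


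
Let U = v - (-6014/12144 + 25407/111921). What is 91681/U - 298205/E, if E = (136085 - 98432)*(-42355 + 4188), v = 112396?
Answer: 29853792298619927452849/36589931062294122943815 ≈ 0.81590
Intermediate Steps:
U = 25460913535565/226528104 (U = 112396 - (-6014/12144 + 25407/111921) = 112396 - (-6014*1/12144 + 25407*(1/111921)) = 112396 - (-3007/6072 + 8469/37307) = 112396 - 1*(-60758381/226528104) = 112396 + 60758381/226528104 = 25460913535565/226528104 ≈ 1.1240e+5)
E = -1437102051 (E = 37653*(-38167) = -1437102051)
91681/U - 298205/E = 91681/(25460913535565/226528104) - 298205/(-1437102051) = 91681*(226528104/25460913535565) - 298205*(-1/1437102051) = 20768323102824/25460913535565 + 298205/1437102051 = 29853792298619927452849/36589931062294122943815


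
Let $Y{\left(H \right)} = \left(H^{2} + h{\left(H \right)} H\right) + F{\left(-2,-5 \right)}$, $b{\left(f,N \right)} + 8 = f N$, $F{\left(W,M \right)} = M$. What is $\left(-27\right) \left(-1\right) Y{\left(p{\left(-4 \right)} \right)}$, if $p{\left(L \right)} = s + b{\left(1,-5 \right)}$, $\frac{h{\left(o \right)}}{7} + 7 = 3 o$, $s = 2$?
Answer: $86292$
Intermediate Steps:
$b{\left(f,N \right)} = -8 + N f$ ($b{\left(f,N \right)} = -8 + f N = -8 + N f$)
$h{\left(o \right)} = -49 + 21 o$ ($h{\left(o \right)} = -49 + 7 \cdot 3 o = -49 + 21 o$)
$p{\left(L \right)} = -11$ ($p{\left(L \right)} = 2 - 13 = -11$)
$Y{\left(H \right)} = -5 + H^{2} + H \left(-49 + 21 H\right)$ ($Y{\left(H \right)} = \left(H^{2} + \left(-49 + 21 H\right) H\right) - 5 = \left(H^{2} + H \left(-49 + 21 H\right)\right) - 5 = -5 + H^{2} + H \left(-49 + 21 H\right)$)
$\left(-27\right) \left(-1\right) Y{\left(p{\left(-4 \right)} \right)} = \left(-27\right) \left(-1\right) \left(-5 - -539 + 22 \left(-11\right)^{2}\right) = 27 \left(-5 + 539 + 22 \cdot 121\right) = 27 \left(-5 + 539 + 2662\right) = 27 \cdot 3196 = 86292$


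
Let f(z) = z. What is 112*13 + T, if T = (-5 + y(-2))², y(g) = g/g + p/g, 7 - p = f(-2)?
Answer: 6113/4 ≈ 1528.3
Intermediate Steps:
p = 9 (p = 7 - 1*(-2) = 7 + 2 = 9)
y(g) = 1 + 9/g (y(g) = g/g + 9/g = 1 + 9/g)
T = 289/4 (T = (-5 + (9 - 2)/(-2))² = (-5 - ½*7)² = (-5 - 7/2)² = (-17/2)² = 289/4 ≈ 72.250)
112*13 + T = 112*13 + 289/4 = 1456 + 289/4 = 6113/4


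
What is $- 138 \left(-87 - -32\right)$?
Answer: $7590$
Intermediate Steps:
$- 138 \left(-87 - -32\right) = - 138 \left(-87 + 32\right) = \left(-138\right) \left(-55\right) = 7590$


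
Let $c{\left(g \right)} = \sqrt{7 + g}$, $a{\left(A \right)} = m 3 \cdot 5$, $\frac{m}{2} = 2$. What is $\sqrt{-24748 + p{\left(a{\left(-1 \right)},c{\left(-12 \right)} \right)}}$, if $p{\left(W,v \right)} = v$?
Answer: $\sqrt{-24748 + i \sqrt{5}} \approx 0.0071 + 157.31 i$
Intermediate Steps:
$m = 4$ ($m = 2 \cdot 2 = 4$)
$a{\left(A \right)} = 60$ ($a{\left(A \right)} = 4 \cdot 3 \cdot 5 = 12 \cdot 5 = 60$)
$\sqrt{-24748 + p{\left(a{\left(-1 \right)},c{\left(-12 \right)} \right)}} = \sqrt{-24748 + \sqrt{7 - 12}} = \sqrt{-24748 + \sqrt{-5}} = \sqrt{-24748 + i \sqrt{5}}$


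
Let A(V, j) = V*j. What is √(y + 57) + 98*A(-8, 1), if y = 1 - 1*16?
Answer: -784 + √42 ≈ -777.52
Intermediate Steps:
y = -15 (y = 1 - 16 = -15)
√(y + 57) + 98*A(-8, 1) = √(-15 + 57) + 98*(-8*1) = √42 + 98*(-8) = √42 - 784 = -784 + √42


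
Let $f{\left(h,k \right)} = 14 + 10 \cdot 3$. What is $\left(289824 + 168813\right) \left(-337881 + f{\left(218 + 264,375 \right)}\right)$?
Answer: $-154944548169$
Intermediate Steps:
$f{\left(h,k \right)} = 44$ ($f{\left(h,k \right)} = 14 + 30 = 44$)
$\left(289824 + 168813\right) \left(-337881 + f{\left(218 + 264,375 \right)}\right) = \left(289824 + 168813\right) \left(-337881 + 44\right) = 458637 \left(-337837\right) = -154944548169$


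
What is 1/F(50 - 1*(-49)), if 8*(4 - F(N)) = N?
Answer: -8/67 ≈ -0.11940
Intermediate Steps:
F(N) = 4 - N/8
1/F(50 - 1*(-49)) = 1/(4 - (50 - 1*(-49))/8) = 1/(4 - (50 + 49)/8) = 1/(4 - 1/8*99) = 1/(4 - 99/8) = 1/(-67/8) = -8/67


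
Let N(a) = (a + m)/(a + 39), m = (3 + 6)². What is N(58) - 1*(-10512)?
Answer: 1019803/97 ≈ 10513.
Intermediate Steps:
m = 81 (m = 9² = 81)
N(a) = (81 + a)/(39 + a) (N(a) = (a + 81)/(a + 39) = (81 + a)/(39 + a))
N(58) - 1*(-10512) = (81 + 58)/(39 + 58) - 1*(-10512) = 139/97 + 10512 = 1019803/97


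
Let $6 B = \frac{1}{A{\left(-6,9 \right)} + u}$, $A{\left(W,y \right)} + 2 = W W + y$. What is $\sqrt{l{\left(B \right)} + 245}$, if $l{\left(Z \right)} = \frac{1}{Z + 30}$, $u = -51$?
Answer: $\frac{\sqrt{507395717}}{1439} \approx 15.654$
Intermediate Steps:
$A{\left(W,y \right)} = -2 + y + W^{2}$ ($A{\left(W,y \right)} = -2 + \left(W W + y\right) = -2 + \left(W^{2} + y\right) = -2 + \left(y + W^{2}\right) = -2 + y + W^{2}$)
$B = - \frac{1}{48}$ ($B = \frac{1}{6 \left(\left(-2 + 9 + \left(-6\right)^{2}\right) - 51\right)} = \frac{1}{6 \left(\left(-2 + 9 + 36\right) - 51\right)} = \frac{1}{6 \left(43 - 51\right)} = \frac{1}{6 \left(-8\right)} = \frac{1}{6} \left(- \frac{1}{8}\right) = - \frac{1}{48} \approx -0.020833$)
$l{\left(Z \right)} = \frac{1}{30 + Z}$
$\sqrt{l{\left(B \right)} + 245} = \sqrt{\frac{1}{30 - \frac{1}{48}} + 245} = \sqrt{\frac{1}{\frac{1439}{48}} + 245} = \sqrt{\frac{48}{1439} + 245} = \sqrt{\frac{352603}{1439}} = \frac{\sqrt{507395717}}{1439}$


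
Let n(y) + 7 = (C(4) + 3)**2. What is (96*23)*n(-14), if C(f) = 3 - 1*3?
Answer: 4416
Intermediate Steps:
C(f) = 0 (C(f) = 3 - 3 = 0)
n(y) = 2 (n(y) = -7 + (0 + 3)**2 = -7 + 3**2 = -7 + 9 = 2)
(96*23)*n(-14) = (96*23)*2 = 2208*2 = 4416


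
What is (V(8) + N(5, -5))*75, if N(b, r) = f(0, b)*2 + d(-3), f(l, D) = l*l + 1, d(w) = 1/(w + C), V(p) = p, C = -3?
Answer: 1475/2 ≈ 737.50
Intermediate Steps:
d(w) = 1/(-3 + w) (d(w) = 1/(w - 3) = 1/(-3 + w))
f(l, D) = 1 + l² (f(l, D) = l² + 1 = 1 + l²)
N(b, r) = 11/6 (N(b, r) = (1 + 0²)*2 + 1/(-3 - 3) = (1 + 0)*2 + 1/(-6) = 1*2 - ⅙ = 2 - ⅙ = 11/6)
(V(8) + N(5, -5))*75 = (8 + 11/6)*75 = (59/6)*75 = 1475/2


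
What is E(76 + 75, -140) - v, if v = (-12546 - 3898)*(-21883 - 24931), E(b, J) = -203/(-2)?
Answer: -1539618629/2 ≈ -7.6981e+8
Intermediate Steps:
E(b, J) = 203/2 (E(b, J) = -203*(-½) = 203/2)
v = 769809416 (v = -16444*(-46814) = 769809416)
E(76 + 75, -140) - v = 203/2 - 1*769809416 = 203/2 - 769809416 = -1539618629/2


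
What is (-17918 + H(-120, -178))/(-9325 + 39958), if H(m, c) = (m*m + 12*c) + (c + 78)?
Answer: -1918/10211 ≈ -0.18784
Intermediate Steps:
H(m, c) = 78 + m**2 + 13*c (H(m, c) = (m**2 + 12*c) + (78 + c) = 78 + m**2 + 13*c)
(-17918 + H(-120, -178))/(-9325 + 39958) = (-17918 + (78 + (-120)**2 + 13*(-178)))/(-9325 + 39958) = (-17918 + (78 + 14400 - 2314))/30633 = (-17918 + 12164)*(1/30633) = -5754*1/30633 = -1918/10211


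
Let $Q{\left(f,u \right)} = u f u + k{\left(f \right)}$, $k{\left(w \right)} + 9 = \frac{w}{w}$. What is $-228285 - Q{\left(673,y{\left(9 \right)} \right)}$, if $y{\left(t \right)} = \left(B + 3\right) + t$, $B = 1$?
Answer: $-342014$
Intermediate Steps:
$k{\left(w \right)} = -8$ ($k{\left(w \right)} = -9 + \frac{w}{w} = -9 + 1 = -8$)
$y{\left(t \right)} = 4 + t$ ($y{\left(t \right)} = \left(1 + 3\right) + t = 4 + t$)
$Q{\left(f,u \right)} = -8 + f u^{2}$ ($Q{\left(f,u \right)} = u f u - 8 = f u u - 8 = f u^{2} - 8 = -8 + f u^{2}$)
$-228285 - Q{\left(673,y{\left(9 \right)} \right)} = -228285 - \left(-8 + 673 \left(4 + 9\right)^{2}\right) = -228285 - \left(-8 + 673 \cdot 13^{2}\right) = -228285 - \left(-8 + 673 \cdot 169\right) = -228285 - \left(-8 + 113737\right) = -228285 - 113729 = -342014$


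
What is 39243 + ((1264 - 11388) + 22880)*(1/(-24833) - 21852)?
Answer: -6921078024633/24833 ≈ -2.7870e+8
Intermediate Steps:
39243 + ((1264 - 11388) + 22880)*(1/(-24833) - 21852) = 39243 + (-10124 + 22880)*(-1/24833 - 21852) = 39243 + 12756*(-542650717/24833) = 39243 - 6922052546052/24833 = -6921078024633/24833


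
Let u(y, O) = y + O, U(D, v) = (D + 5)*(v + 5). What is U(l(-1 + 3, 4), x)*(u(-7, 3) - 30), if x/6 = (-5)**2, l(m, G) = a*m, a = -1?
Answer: -15810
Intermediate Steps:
l(m, G) = -m
x = 150 (x = 6*(-5)**2 = 6*25 = 150)
U(D, v) = (5 + D)*(5 + v)
u(y, O) = O + y
U(l(-1 + 3, 4), x)*(u(-7, 3) - 30) = (25 + 5*(-(-1 + 3)) + 5*150 - (-1 + 3)*150)*((3 - 7) - 30) = (25 + 5*(-1*2) + 750 - 1*2*150)*(-4 - 30) = (25 + 5*(-2) + 750 - 2*150)*(-34) = (25 - 10 + 750 - 300)*(-34) = 465*(-34) = -15810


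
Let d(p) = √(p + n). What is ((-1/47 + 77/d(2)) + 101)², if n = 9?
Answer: 23715167/2209 + 66444*√11/47 ≈ 15424.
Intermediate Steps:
d(p) = √(9 + p) (d(p) = √(p + 9) = √(9 + p))
((-1/47 + 77/d(2)) + 101)² = ((-1/47 + 77/(√(9 + 2))) + 101)² = ((-1*1/47 + 77/(√11)) + 101)² = ((-1/47 + 77*(√11/11)) + 101)² = ((-1/47 + 7*√11) + 101)² = (4746/47 + 7*√11)²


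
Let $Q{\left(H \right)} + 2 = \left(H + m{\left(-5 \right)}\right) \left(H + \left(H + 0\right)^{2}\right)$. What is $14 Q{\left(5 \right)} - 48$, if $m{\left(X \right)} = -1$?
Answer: $1604$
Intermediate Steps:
$Q{\left(H \right)} = -2 + \left(-1 + H\right) \left(H + H^{2}\right)$ ($Q{\left(H \right)} = -2 + \left(H - 1\right) \left(H + \left(H + 0\right)^{2}\right) = -2 + \left(-1 + H\right) \left(H + H^{2}\right)$)
$14 Q{\left(5 \right)} - 48 = 14 \left(-2 + 5^{3} - 5\right) - 48 = 14 \left(-2 + 125 - 5\right) - 48 = 14 \cdot 118 - 48 = 1652 - 48 = 1604$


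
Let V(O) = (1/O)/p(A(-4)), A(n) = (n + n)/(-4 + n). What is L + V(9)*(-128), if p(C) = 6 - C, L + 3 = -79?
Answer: -3818/45 ≈ -84.844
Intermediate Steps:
L = -82 (L = -3 - 79 = -82)
A(n) = 2*n/(-4 + n) (A(n) = (2*n)/(-4 + n) = 2*n/(-4 + n))
V(O) = 1/(5*O) (V(O) = (1/O)/(6 - 2*(-4)/(-4 - 4)) = 1/(O*(6 - 2*(-4)/(-8))) = 1/(O*(6 - 2*(-4)*(-1)/8)) = 1/(O*(6 - 1*1)) = 1/(O*(6 - 1)) = 1/(O*5) = (1/5)/O = 1/(5*O))
L + V(9)*(-128) = -82 + ((1/5)/9)*(-128) = -82 + ((1/5)*(1/9))*(-128) = -82 + (1/45)*(-128) = -82 - 128/45 = -3818/45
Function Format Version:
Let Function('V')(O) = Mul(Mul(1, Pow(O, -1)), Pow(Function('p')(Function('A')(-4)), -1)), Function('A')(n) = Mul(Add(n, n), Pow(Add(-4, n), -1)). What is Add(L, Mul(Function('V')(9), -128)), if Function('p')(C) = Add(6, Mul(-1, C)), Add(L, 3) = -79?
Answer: Rational(-3818, 45) ≈ -84.844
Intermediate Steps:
L = -82 (L = Add(-3, -79) = -82)
Function('A')(n) = Mul(2, n, Pow(Add(-4, n), -1)) (Function('A')(n) = Mul(Mul(2, n), Pow(Add(-4, n), -1)) = Mul(2, n, Pow(Add(-4, n), -1)))
Function('V')(O) = Mul(Rational(1, 5), Pow(O, -1)) (Function('V')(O) = Mul(Mul(1, Pow(O, -1)), Pow(Add(6, Mul(-1, Mul(2, -4, Pow(Add(-4, -4), -1)))), -1)) = Mul(Pow(O, -1), Pow(Add(6, Mul(-1, Mul(2, -4, Pow(-8, -1)))), -1)) = Mul(Pow(O, -1), Pow(Add(6, Mul(-1, Mul(2, -4, Rational(-1, 8)))), -1)) = Mul(Pow(O, -1), Pow(Add(6, Mul(-1, 1)), -1)) = Mul(Pow(O, -1), Pow(Add(6, -1), -1)) = Mul(Pow(O, -1), Pow(5, -1)) = Mul(Pow(O, -1), Rational(1, 5)) = Mul(Rational(1, 5), Pow(O, -1)))
Add(L, Mul(Function('V')(9), -128)) = Add(-82, Mul(Mul(Rational(1, 5), Pow(9, -1)), -128)) = Add(-82, Mul(Mul(Rational(1, 5), Rational(1, 9)), -128)) = Add(-82, Mul(Rational(1, 45), -128)) = Add(-82, Rational(-128, 45)) = Rational(-3818, 45)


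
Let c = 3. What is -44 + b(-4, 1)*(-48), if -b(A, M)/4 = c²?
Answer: 1684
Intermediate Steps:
b(A, M) = -36 (b(A, M) = -4*3² = -4*9 = -36)
-44 + b(-4, 1)*(-48) = -44 - 36*(-48) = -44 + 1728 = 1684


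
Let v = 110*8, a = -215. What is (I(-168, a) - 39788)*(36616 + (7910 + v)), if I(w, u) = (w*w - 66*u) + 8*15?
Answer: 124684876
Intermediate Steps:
v = 880
I(w, u) = 120 + w² - 66*u (I(w, u) = (w² - 66*u) + 120 = 120 + w² - 66*u)
(I(-168, a) - 39788)*(36616 + (7910 + v)) = ((120 + (-168)² - 66*(-215)) - 39788)*(36616 + (7910 + 880)) = ((120 + 28224 + 14190) - 39788)*(36616 + 8790) = (42534 - 39788)*45406 = 2746*45406 = 124684876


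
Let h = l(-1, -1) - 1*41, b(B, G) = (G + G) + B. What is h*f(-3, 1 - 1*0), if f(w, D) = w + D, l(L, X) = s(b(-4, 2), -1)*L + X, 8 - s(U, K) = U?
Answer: 100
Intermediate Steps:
b(B, G) = B + 2*G (b(B, G) = 2*G + B = B + 2*G)
s(U, K) = 8 - U
l(L, X) = X + 8*L (l(L, X) = (8 - (-4 + 2*2))*L + X = (8 - (-4 + 4))*L + X = (8 - 1*0)*L + X = (8 + 0)*L + X = 8*L + X = X + 8*L)
f(w, D) = D + w
h = -50 (h = (-1 + 8*(-1)) - 1*41 = (-1 - 8) - 41 = -9 - 41 = -50)
h*f(-3, 1 - 1*0) = -50*((1 - 1*0) - 3) = -50*((1 + 0) - 3) = -50*(1 - 3) = -50*(-2) = 100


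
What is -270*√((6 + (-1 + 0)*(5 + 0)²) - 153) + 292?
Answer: 292 - 540*I*√43 ≈ 292.0 - 3541.0*I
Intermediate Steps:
-270*√((6 + (-1 + 0)*(5 + 0)²) - 153) + 292 = -270*√((6 - 1*5²) - 153) + 292 = -270*√((6 - 1*25) - 153) + 292 = -270*√((6 - 25) - 153) + 292 = -270*√(-19 - 153) + 292 = -540*I*√43 + 292 = 292 - 540*I*√43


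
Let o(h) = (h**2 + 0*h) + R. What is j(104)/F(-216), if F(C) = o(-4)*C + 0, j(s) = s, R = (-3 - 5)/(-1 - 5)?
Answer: -1/36 ≈ -0.027778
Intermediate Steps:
R = 4/3 (R = -8/(-6) = -8*(-1/6) = 4/3 ≈ 1.3333)
o(h) = 4/3 + h**2 (o(h) = (h**2 + 0*h) + 4/3 = (h**2 + 0) + 4/3 = h**2 + 4/3 = 4/3 + h**2)
F(C) = 52*C/3 (F(C) = (4/3 + (-4)**2)*C + 0 = (4/3 + 16)*C + 0 = 52*C/3 + 0 = 52*C/3)
j(104)/F(-216) = 104/(((52/3)*(-216))) = 104/(-3744) = 104*(-1/3744) = -1/36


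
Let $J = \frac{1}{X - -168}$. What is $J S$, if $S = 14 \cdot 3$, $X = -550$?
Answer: $- \frac{21}{191} \approx -0.10995$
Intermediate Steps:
$S = 42$
$J = - \frac{1}{382}$ ($J = \frac{1}{-550 - -168} = \frac{1}{-550 + 168} = \frac{1}{-382} = - \frac{1}{382} \approx -0.0026178$)
$J S = \left(- \frac{1}{382}\right) 42 = - \frac{21}{191}$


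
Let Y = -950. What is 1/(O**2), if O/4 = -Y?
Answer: 1/14440000 ≈ 6.9252e-8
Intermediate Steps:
O = 3800 (O = 4*(-1*(-950)) = 4*950 = 3800)
1/(O**2) = 1/(3800**2) = 1/14440000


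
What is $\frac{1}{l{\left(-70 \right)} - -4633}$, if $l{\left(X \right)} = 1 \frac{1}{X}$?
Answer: $\frac{70}{324309} \approx 0.00021584$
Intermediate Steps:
$l{\left(X \right)} = \frac{1}{X}$
$\frac{1}{l{\left(-70 \right)} - -4633} = \frac{1}{\frac{1}{-70} - -4633} = \frac{1}{- \frac{1}{70} + 4633} = \frac{1}{\frac{324309}{70}} = \frac{70}{324309}$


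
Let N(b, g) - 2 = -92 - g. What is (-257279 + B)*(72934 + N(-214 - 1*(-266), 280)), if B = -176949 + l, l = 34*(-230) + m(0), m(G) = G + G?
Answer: -32076771072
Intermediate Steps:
m(G) = 2*G
N(b, g) = -90 - g (N(b, g) = 2 + (-92 - g) = -90 - g)
l = -7820 (l = 34*(-230) + 2*0 = -7820 + 0 = -7820)
B = -184769 (B = -176949 - 7820 = -184769)
(-257279 + B)*(72934 + N(-214 - 1*(-266), 280)) = (-257279 - 184769)*(72934 + (-90 - 1*280)) = -442048*(72934 + (-90 - 280)) = -442048*(72934 - 370) = -442048*72564 = -32076771072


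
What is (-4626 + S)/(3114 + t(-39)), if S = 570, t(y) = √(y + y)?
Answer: -2105064/1616179 + 676*I*√78/1616179 ≈ -1.3025 + 0.0036941*I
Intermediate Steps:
t(y) = √2*√y (t(y) = √(2*y) = √2*√y)
(-4626 + S)/(3114 + t(-39)) = (-4626 + 570)/(3114 + √2*√(-39)) = -4056/(3114 + √2*(I*√39)) = -4056/(3114 + I*√78)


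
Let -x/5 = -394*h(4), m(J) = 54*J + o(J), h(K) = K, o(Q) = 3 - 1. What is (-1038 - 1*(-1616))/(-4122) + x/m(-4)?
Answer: -8151263/220527 ≈ -36.963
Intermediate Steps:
o(Q) = 2
m(J) = 2 + 54*J (m(J) = 54*J + 2 = 2 + 54*J)
x = 7880 (x = -(-1970)*4 = -5*(-1576) = 7880)
(-1038 - 1*(-1616))/(-4122) + x/m(-4) = (-1038 - 1*(-1616))/(-4122) + 7880/(2 + 54*(-4)) = (-1038 + 1616)*(-1/4122) + 7880/(2 - 216) = 578*(-1/4122) + 7880/(-214) = -289/2061 + 7880*(-1/214) = -289/2061 - 3940/107 = -8151263/220527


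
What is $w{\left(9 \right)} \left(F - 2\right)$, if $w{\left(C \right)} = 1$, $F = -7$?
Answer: $-9$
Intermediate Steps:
$w{\left(9 \right)} \left(F - 2\right) = 1 \left(-7 - 2\right) = 1 \left(-9\right) = -9$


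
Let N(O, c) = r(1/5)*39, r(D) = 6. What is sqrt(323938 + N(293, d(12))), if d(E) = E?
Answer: 2*sqrt(81043) ≈ 569.36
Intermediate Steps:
N(O, c) = 234 (N(O, c) = 6*39 = 234)
sqrt(323938 + N(293, d(12))) = sqrt(323938 + 234) = sqrt(324172) = 2*sqrt(81043)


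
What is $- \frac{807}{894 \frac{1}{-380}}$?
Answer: $\frac{51110}{149} \approx 343.02$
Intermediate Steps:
$- \frac{807}{894 \frac{1}{-380}} = - \frac{807}{894 \left(- \frac{1}{380}\right)} = - \frac{807}{- \frac{447}{190}} = \left(-807\right) \left(- \frac{190}{447}\right) = \frac{51110}{149}$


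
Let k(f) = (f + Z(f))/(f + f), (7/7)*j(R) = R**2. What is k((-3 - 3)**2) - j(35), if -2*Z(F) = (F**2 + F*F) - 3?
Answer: -59639/48 ≈ -1242.5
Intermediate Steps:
Z(F) = 3/2 - F**2 (Z(F) = -((F**2 + F*F) - 3)/2 = -((F**2 + F**2) - 3)/2 = -(2*F**2 - 3)/2 = -(-3 + 2*F**2)/2 = 3/2 - F**2)
j(R) = R**2
k(f) = (3/2 + f - f**2)/(2*f) (k(f) = (f + (3/2 - f**2))/(f + f) = (3/2 + f - f**2)/((2*f)) = (3/2 + f - f**2)*(1/(2*f)) = (3/2 + f - f**2)/(2*f))
k((-3 - 3)**2) - j(35) = (1/2 - (-3 - 3)**2/2 + 3/(4*((-3 - 3)**2))) - 1*35**2 = (1/2 - 1/2*(-6)**2 + 3/(4*((-6)**2))) - 1*1225 = (1/2 - 1/2*36 + (3/4)/36) - 1225 = (1/2 - 18 + (3/4)*(1/36)) - 1225 = (1/2 - 18 + 1/48) - 1225 = -839/48 - 1225 = -59639/48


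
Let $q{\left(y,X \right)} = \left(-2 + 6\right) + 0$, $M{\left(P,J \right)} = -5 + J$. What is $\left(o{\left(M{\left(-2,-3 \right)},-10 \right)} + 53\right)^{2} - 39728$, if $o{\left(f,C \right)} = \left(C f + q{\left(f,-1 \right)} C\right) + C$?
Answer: $-32839$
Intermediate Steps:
$q{\left(y,X \right)} = 4$ ($q{\left(y,X \right)} = 4 + 0 = 4$)
$o{\left(f,C \right)} = 5 C + C f$ ($o{\left(f,C \right)} = \left(C f + 4 C\right) + C = \left(4 C + C f\right) + C = 5 C + C f$)
$\left(o{\left(M{\left(-2,-3 \right)},-10 \right)} + 53\right)^{2} - 39728 = \left(- 10 \left(5 - 8\right) + 53\right)^{2} - 39728 = \left(\left(-10\right) \left(-3\right) + 53\right)^{2} - 39728 = \left(30 + 53\right)^{2} - 39728 = 83^{2} - 39728 = 6889 - 39728 = -32839$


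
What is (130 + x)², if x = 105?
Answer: 55225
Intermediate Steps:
(130 + x)² = (130 + 105)² = 235² = 55225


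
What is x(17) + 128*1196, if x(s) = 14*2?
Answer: 153116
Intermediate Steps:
x(s) = 28
x(17) + 128*1196 = 28 + 128*1196 = 28 + 153088 = 153116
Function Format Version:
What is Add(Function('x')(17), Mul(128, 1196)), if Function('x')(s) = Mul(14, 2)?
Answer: 153116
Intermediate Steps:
Function('x')(s) = 28
Add(Function('x')(17), Mul(128, 1196)) = Add(28, Mul(128, 1196)) = Add(28, 153088) = 153116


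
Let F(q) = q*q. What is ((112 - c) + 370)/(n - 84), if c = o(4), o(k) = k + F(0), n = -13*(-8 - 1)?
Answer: 478/33 ≈ 14.485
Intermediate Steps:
F(q) = q**2
n = 117 (n = -13*(-9) = 117)
o(k) = k (o(k) = k + 0**2 = k + 0 = k)
c = 4
((112 - c) + 370)/(n - 84) = ((112 - 1*4) + 370)/(117 - 84) = ((112 - 4) + 370)/33 = (108 + 370)*(1/33) = 478*(1/33) = 478/33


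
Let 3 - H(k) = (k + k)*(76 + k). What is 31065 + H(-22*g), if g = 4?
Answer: 28956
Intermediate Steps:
H(k) = 3 - 2*k*(76 + k) (H(k) = 3 - (k + k)*(76 + k) = 3 - 2*k*(76 + k))
31065 + H(-22*g) = 31065 + (3 - (-3344)*4 - 2*(-22*4)²) = 31065 + (3 - 152*(-88) - 2*(-88)²) = 31065 + (3 + 13376 - 2*7744) = 31065 + (3 + 13376 - 15488) = 31065 - 2109 = 28956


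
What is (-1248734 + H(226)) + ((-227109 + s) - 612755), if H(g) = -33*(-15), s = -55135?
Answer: -2143238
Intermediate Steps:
H(g) = 495
(-1248734 + H(226)) + ((-227109 + s) - 612755) = (-1248734 + 495) + ((-227109 - 55135) - 612755) = -1248239 + (-282244 - 612755) = -1248239 - 894999 = -2143238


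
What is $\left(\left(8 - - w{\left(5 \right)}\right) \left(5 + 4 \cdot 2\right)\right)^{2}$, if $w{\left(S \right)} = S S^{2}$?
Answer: $2989441$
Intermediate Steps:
$w{\left(S \right)} = S^{3}$
$\left(\left(8 - - w{\left(5 \right)}\right) \left(5 + 4 \cdot 2\right)\right)^{2} = \left(\left(8 + \left(5^{3} - 0\right)\right) \left(5 + 4 \cdot 2\right)\right)^{2} = \left(\left(8 + \left(125 + 0\right)\right) \left(5 + 8\right)\right)^{2} = \left(\left(8 + 125\right) 13\right)^{2} = \left(133 \cdot 13\right)^{2} = 1729^{2} = 2989441$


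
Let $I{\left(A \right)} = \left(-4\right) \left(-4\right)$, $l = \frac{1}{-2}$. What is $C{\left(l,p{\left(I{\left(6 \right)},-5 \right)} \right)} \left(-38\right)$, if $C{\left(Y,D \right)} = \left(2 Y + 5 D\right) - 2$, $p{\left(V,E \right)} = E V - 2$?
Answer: $15694$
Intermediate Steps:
$l = - \frac{1}{2} \approx -0.5$
$I{\left(A \right)} = 16$
$p{\left(V,E \right)} = -2 + E V$
$C{\left(Y,D \right)} = -2 + 2 Y + 5 D$
$C{\left(l,p{\left(I{\left(6 \right)},-5 \right)} \right)} \left(-38\right) = \left(-2 + 2 \left(- \frac{1}{2}\right) + 5 \left(-2 - 80\right)\right) \left(-38\right) = \left(-2 - 1 + 5 \left(-2 - 80\right)\right) \left(-38\right) = \left(-2 - 1 + 5 \left(-82\right)\right) \left(-38\right) = \left(-2 - 1 - 410\right) \left(-38\right) = \left(-413\right) \left(-38\right) = 15694$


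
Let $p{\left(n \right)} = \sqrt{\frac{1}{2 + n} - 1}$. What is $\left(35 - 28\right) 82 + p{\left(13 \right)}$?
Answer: $574 + \frac{i \sqrt{210}}{15} \approx 574.0 + 0.96609 i$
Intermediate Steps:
$p{\left(n \right)} = \sqrt{-1 + \frac{1}{2 + n}}$
$\left(35 - 28\right) 82 + p{\left(13 \right)} = \left(35 - 28\right) 82 + \sqrt{\frac{-1 - 13}{2 + 13}} = 7 \cdot 82 + \sqrt{\frac{-1 - 13}{15}} = 574 + \sqrt{\frac{1}{15} \left(-14\right)} = 574 + \sqrt{- \frac{14}{15}} = 574 + \frac{i \sqrt{210}}{15}$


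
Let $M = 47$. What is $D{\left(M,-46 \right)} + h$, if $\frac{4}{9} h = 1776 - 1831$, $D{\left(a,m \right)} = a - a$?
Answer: $- \frac{495}{4} \approx -123.75$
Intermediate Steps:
$D{\left(a,m \right)} = 0$
$h = - \frac{495}{4}$ ($h = \frac{9 \left(1776 - 1831\right)}{4} = \frac{9}{4} \left(-55\right) = - \frac{495}{4} \approx -123.75$)
$D{\left(M,-46 \right)} + h = 0 - \frac{495}{4} = - \frac{495}{4}$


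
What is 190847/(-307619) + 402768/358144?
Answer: 3471773839/6885743696 ≈ 0.50420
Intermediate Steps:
190847/(-307619) + 402768/358144 = 190847*(-1/307619) + 402768*(1/358144) = -190847/307619 + 25173/22384 = 3471773839/6885743696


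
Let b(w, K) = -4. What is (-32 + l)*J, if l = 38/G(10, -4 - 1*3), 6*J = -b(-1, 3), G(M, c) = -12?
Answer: -211/9 ≈ -23.444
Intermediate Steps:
J = ⅔ (J = (-1*(-4))/6 = (⅙)*4 = ⅔ ≈ 0.66667)
l = -19/6 (l = 38/(-12) = 38*(-1/12) = -19/6 ≈ -3.1667)
(-32 + l)*J = (-32 - 19/6)*(⅔) = -211/6*⅔ = -211/9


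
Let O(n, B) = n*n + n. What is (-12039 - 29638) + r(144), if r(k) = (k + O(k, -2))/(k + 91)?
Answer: -9773071/235 ≈ -41588.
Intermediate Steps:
O(n, B) = n + n² (O(n, B) = n² + n = n + n²)
r(k) = (k + k*(1 + k))/(91 + k) (r(k) = (k + k*(1 + k))/(k + 91) = (k + k*(1 + k))/(91 + k))
(-12039 - 29638) + r(144) = (-12039 - 29638) + 144*(2 + 144)/(91 + 144) = -41677 + 144*146/235 = -41677 + 144*(1/235)*146 = -41677 + 21024/235 = -9773071/235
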